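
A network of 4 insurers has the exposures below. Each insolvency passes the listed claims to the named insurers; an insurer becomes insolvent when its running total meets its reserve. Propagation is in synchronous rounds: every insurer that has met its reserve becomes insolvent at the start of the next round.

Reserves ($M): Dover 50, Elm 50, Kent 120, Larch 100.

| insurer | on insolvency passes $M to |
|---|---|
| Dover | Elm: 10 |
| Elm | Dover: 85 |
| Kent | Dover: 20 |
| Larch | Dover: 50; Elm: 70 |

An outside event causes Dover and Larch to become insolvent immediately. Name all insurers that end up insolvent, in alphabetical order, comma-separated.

Round 1 — Dover, Larch become insolvent (initial).
  Elm: +10+70 → 80 ≥ 50
Round 2 — Elm becomes insolvent.
No further insolvencies.

Dover, Elm, Larch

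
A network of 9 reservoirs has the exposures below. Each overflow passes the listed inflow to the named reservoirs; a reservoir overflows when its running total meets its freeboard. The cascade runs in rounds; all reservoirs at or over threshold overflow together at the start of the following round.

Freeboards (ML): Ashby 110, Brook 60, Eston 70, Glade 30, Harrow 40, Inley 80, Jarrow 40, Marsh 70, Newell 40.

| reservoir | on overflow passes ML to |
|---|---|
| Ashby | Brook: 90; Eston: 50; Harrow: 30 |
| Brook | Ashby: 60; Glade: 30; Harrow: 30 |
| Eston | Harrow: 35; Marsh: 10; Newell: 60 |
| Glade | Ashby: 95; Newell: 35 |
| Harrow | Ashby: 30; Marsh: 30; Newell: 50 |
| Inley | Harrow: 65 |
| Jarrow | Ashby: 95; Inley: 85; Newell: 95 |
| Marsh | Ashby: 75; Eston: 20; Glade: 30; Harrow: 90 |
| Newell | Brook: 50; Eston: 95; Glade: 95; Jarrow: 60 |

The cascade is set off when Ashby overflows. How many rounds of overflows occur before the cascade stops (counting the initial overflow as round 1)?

Round 1 — Ashby overflows (initial).
  Brook: +90 → 90 ≥ 60
  Eston: +50 → 50 < 70
  Harrow: +30 → 30 < 40
Round 2 — Brook overflows.
  Glade: +30 → 30 ≥ 30
  Harrow: +30 → 60 ≥ 40
Round 3 — Glade, Harrow overflow.
  Marsh: +30 → 30 < 70
  Newell: +35+50 → 85 ≥ 40
Round 4 — Newell overflows.
  Eston: +95 → 145 ≥ 70
  Jarrow: +60 → 60 ≥ 40
Round 5 — Eston, Jarrow overflow.
  Inley: +85 → 85 ≥ 80
  Marsh: +10 → 40 < 70
Round 6 — Inley overflows.
No further overflows.

6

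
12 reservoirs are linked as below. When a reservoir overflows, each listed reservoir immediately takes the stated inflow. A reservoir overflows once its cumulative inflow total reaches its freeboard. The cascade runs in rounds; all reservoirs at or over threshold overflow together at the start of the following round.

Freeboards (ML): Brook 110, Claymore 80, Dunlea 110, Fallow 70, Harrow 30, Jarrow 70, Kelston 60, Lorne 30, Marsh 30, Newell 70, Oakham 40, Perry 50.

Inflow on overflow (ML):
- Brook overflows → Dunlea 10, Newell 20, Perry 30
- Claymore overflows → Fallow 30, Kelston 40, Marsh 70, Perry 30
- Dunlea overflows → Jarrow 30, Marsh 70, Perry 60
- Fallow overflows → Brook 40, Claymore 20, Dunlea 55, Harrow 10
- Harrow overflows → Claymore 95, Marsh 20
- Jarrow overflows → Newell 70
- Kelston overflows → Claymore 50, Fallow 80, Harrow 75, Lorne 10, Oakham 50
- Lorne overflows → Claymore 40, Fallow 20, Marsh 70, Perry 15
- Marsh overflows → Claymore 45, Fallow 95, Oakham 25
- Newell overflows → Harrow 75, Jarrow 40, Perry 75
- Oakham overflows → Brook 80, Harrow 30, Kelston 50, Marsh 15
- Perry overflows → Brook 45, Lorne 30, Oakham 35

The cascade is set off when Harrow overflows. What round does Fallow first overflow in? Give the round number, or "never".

4

Round 1 — Harrow overflows (initial).
  Claymore: +95 → 95 ≥ 80
  Marsh: +20 → 20 < 30
Round 2 — Claymore overflows.
  Fallow: +30 → 30 < 70
  Kelston: +40 → 40 < 60
  Marsh: +70 → 90 ≥ 30
  Perry: +30 → 30 < 50
Round 3 — Marsh overflows.
  Fallow: +95 → 125 ≥ 70
  Oakham: +25 → 25 < 40
Round 4 — Fallow overflows.
  Brook: +40 → 40 < 110
  Dunlea: +55 → 55 < 110
No further overflows.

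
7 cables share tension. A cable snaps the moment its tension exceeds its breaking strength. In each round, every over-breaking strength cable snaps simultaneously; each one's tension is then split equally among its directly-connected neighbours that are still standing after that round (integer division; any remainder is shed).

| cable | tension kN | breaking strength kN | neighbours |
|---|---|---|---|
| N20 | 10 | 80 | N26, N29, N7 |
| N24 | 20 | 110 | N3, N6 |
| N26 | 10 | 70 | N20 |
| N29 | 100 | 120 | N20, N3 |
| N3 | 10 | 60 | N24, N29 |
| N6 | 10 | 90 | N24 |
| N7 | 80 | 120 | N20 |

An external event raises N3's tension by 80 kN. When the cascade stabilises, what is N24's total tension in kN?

65

Round 1 — N3 at 90 > 60. N3 snaps.
  N3 sheds 90 kN to N24, N29: 45 each.
    N24: 20+45 = 65 ≤ 110
    N29: 100+45 = 145 > 120
Round 2 — N29 snaps.
  N29 sheds 145 kN to N20: 145 each.
    N20: 10+145 = 155 > 80
Round 3 — N20 snaps.
  N20 sheds 155 kN to N26, N7: 77 each (1 lost).
    N26: 10+77 = 87 > 70
    N7: 80+77 = 157 > 120
Round 4 — N26, N7 snap.
  N26 sheds 87 kN: no online neighbours, lost.
  N7 sheds 157 kN: no online neighbours, lost.
No further breaks.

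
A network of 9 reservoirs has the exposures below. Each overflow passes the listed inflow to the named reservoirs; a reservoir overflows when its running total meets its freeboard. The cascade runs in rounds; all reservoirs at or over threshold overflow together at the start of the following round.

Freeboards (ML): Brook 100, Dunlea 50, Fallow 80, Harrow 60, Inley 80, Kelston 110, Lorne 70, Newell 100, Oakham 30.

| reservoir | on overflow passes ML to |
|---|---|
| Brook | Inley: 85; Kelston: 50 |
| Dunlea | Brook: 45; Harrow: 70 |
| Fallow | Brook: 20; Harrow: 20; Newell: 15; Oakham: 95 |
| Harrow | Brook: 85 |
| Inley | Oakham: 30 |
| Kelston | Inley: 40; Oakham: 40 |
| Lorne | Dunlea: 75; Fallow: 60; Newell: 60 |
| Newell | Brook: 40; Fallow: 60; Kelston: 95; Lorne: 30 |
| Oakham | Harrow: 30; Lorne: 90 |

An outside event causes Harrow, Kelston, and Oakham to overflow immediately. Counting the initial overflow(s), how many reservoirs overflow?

Round 1 — Harrow, Kelston, Oakham overflow (initial).
  Brook: +85 → 85 < 100
  Inley: +40 → 40 < 80
  Lorne: +90 → 90 ≥ 70
Round 2 — Lorne overflows.
  Dunlea: +75 → 75 ≥ 50
  Fallow: +60 → 60 < 80
  Newell: +60 → 60 < 100
Round 3 — Dunlea overflows.
  Brook: +45 → 130 ≥ 100
Round 4 — Brook overflows.
  Inley: +85 → 125 ≥ 80
Round 5 — Inley overflows.
No further overflows.

7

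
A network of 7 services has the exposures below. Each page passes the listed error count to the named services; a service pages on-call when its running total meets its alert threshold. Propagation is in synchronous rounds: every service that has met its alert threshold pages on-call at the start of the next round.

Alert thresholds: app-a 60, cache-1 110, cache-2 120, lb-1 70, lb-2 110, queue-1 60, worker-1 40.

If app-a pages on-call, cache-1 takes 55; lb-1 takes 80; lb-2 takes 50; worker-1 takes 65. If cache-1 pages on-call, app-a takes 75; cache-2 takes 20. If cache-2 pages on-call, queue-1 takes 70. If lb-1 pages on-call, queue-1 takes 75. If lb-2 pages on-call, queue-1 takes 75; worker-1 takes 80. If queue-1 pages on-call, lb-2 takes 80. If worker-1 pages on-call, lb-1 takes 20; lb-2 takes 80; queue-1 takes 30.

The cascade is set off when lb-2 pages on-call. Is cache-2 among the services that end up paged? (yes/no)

Round 1 — lb-2 pages on-call (initial).
  queue-1: +75 → 75 ≥ 60
  worker-1: +80 → 80 ≥ 40
Round 2 — queue-1, worker-1 page on-call.
  lb-1: +20 → 20 < 70
No further pages.

no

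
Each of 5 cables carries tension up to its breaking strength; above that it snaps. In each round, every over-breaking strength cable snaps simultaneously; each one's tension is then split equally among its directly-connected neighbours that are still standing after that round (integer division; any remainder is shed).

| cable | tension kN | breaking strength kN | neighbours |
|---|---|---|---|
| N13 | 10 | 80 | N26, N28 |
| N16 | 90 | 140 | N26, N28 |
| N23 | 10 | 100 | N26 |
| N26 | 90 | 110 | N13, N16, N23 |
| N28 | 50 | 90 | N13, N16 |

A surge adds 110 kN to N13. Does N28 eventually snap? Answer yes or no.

yes

Round 1 — N13 at 120 > 80. N13 snaps.
  N13 sheds 120 kN to N26, N28: 60 each.
    N26: 90+60 = 150 > 110
    N28: 50+60 = 110 > 90
Round 2 — N26, N28 snap.
  N26 sheds 150 kN to N16, N23: 75 each.
    N16: 90+75 = 165 > 140
    N23: 10+75 = 85 ≤ 100
  N28 sheds 110 kN to N16: 110 each.
    N16: 165+110 = 275 > 140
Round 3 — N16 snaps.
  N16 sheds 275 kN: no online neighbours, lost.
No further breaks.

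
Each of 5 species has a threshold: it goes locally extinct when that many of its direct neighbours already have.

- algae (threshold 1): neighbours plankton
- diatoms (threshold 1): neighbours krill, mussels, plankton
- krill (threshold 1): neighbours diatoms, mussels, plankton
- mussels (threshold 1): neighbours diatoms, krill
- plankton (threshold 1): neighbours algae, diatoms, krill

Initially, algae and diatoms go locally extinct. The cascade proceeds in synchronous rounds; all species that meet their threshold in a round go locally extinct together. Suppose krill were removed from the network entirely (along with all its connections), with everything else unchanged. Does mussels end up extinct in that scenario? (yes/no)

yes

With krill removed:
Round 1 — algae, diatoms go locally extinct (initial).
Round 2 — checking thresholds:
  mussels: 1 of 1 neighbours ≥ 1, goes locally extinct.
  plankton: 2 of 2 neighbours ≥ 1, goes locally extinct.
Round 3 — no new extinctions; cascade stops.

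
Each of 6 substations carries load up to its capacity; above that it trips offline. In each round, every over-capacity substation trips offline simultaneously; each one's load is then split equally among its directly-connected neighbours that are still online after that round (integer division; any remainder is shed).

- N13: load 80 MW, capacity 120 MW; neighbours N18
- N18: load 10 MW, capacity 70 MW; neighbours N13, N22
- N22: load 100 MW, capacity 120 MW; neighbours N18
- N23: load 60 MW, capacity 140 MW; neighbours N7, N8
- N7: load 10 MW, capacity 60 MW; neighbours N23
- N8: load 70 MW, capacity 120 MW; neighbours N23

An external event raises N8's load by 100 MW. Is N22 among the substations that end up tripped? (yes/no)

no

Round 1 — N8 at 170 > 120. N8 trips offline.
  N8 sheds 170 MW to N23: 170 each.
    N23: 60+170 = 230 > 140
Round 2 — N23 trips offline.
  N23 sheds 230 MW to N7: 230 each.
    N7: 10+230 = 240 > 60
Round 3 — N7 trips offline.
  N7 sheds 240 MW: no online neighbours, lost.
No further trips.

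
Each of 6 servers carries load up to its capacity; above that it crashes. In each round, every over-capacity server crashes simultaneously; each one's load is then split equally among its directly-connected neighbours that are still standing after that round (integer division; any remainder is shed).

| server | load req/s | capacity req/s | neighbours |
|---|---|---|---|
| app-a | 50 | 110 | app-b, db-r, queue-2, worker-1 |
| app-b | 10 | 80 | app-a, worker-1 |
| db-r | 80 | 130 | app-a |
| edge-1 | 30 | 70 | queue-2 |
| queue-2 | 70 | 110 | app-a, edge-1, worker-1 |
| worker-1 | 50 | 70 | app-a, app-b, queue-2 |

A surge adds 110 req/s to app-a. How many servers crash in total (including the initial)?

Round 1 — app-a at 160 > 110. app-a crashes.
  app-a sheds 160 req/s to app-b, db-r, queue-2, worker-1: 40 each.
    app-b: 10+40 = 50 ≤ 80
    db-r: 80+40 = 120 ≤ 130
    queue-2: 70+40 = 110 ≤ 110
    worker-1: 50+40 = 90 > 70
Round 2 — worker-1 crashes.
  worker-1 sheds 90 req/s to app-b, queue-2: 45 each.
    app-b: 50+45 = 95 > 80
    queue-2: 110+45 = 155 > 110
Round 3 — app-b, queue-2 crash.
  app-b sheds 95 req/s: no online neighbours, lost.
  queue-2 sheds 155 req/s to edge-1: 155 each.
    edge-1: 30+155 = 185 > 70
Round 4 — edge-1 crashes.
  edge-1 sheds 185 req/s: no online neighbours, lost.
No further crashes.

5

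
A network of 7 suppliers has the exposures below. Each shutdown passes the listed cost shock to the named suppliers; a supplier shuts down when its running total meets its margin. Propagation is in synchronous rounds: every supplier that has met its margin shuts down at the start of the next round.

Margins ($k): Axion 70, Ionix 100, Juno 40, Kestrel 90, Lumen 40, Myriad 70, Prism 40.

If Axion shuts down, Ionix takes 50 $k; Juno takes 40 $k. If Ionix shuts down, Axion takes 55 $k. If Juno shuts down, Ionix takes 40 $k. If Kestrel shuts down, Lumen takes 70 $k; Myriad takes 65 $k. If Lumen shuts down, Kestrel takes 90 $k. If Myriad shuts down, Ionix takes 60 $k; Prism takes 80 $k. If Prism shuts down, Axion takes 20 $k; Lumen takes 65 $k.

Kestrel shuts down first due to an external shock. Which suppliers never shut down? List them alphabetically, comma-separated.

Round 1 — Kestrel shuts down (initial).
  Lumen: +70 → 70 ≥ 40
  Myriad: +65 → 65 < 70
Round 2 — Lumen shuts down.
No further shutdowns.

Axion, Ionix, Juno, Myriad, Prism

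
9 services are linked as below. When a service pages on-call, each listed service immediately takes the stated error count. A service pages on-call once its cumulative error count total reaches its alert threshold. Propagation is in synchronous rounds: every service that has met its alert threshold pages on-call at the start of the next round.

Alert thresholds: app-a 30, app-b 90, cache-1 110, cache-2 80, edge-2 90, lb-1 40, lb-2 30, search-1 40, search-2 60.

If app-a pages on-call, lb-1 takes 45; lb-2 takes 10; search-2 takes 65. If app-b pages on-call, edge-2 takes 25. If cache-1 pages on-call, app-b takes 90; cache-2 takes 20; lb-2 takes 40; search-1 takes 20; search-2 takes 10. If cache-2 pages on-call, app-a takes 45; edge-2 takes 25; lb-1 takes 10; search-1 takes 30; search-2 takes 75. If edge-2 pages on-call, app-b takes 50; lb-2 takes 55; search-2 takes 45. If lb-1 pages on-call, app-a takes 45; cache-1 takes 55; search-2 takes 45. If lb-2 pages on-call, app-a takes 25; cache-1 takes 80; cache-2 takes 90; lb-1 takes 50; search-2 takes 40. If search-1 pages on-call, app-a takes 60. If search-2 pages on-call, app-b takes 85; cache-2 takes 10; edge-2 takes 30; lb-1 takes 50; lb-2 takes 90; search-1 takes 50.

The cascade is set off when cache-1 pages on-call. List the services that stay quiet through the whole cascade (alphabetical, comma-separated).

Round 1 — cache-1 pages on-call (initial).
  app-b: +90 → 90 ≥ 90
  cache-2: +20 → 20 < 80
  lb-2: +40 → 40 ≥ 30
  search-1: +20 → 20 < 40
  search-2: +10 → 10 < 60
Round 2 — app-b, lb-2 page on-call.
  app-a: +25 → 25 < 30
  cache-2: +90 → 110 ≥ 80
  edge-2: +25 → 25 < 90
  lb-1: +50 → 50 ≥ 40
  search-2: +40 → 50 < 60
Round 3 — cache-2, lb-1 page on-call.
  app-a: +45+45 → 115 ≥ 30
  edge-2: +25 → 50 < 90
  search-1: +30 → 50 ≥ 40
  search-2: +75+45 → 170 ≥ 60
Round 4 — app-a, search-1, search-2 page on-call.
  edge-2: +30 → 80 < 90
No further pages.

edge-2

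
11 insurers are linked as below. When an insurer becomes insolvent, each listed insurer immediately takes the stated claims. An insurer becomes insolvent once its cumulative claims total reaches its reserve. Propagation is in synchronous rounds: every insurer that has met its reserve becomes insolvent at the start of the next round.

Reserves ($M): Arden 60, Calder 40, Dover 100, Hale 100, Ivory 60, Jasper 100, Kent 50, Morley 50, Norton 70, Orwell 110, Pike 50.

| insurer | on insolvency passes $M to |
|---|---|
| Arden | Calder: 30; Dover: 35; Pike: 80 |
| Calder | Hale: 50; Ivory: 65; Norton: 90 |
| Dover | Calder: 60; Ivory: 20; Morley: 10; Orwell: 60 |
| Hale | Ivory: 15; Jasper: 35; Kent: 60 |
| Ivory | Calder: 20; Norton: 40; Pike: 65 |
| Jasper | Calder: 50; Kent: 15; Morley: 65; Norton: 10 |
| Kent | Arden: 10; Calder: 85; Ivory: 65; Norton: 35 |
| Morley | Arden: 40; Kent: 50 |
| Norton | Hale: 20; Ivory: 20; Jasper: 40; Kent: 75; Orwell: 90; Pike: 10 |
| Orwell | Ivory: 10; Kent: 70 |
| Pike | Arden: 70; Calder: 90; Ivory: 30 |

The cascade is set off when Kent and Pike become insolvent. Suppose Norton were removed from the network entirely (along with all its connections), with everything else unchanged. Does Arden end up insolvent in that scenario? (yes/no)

With Norton removed:
Round 1 — Kent, Pike become insolvent (initial).
  Arden: +10+70 → 80 ≥ 60
  Calder: +85+90 → 175 ≥ 40
  Ivory: +65+30 → 95 ≥ 60
Round 2 — Arden, Calder, Ivory become insolvent.
  Dover: +35 → 35 < 100
  Hale: +50 → 50 < 100
No further insolvencies.

yes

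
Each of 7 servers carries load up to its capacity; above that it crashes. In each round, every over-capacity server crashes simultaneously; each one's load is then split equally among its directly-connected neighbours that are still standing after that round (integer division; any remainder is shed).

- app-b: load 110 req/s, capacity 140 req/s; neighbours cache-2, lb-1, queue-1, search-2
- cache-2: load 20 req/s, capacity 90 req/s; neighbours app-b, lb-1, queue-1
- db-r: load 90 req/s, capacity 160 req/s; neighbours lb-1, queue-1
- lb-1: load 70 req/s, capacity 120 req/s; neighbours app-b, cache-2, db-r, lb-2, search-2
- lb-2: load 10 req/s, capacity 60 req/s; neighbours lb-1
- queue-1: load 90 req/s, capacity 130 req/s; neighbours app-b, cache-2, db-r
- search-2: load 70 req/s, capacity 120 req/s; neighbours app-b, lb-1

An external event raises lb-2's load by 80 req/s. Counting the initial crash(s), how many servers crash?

7

Round 1 — lb-2 at 90 > 60. lb-2 crashes.
  lb-2 sheds 90 req/s to lb-1: 90 each.
    lb-1: 70+90 = 160 > 120
Round 2 — lb-1 crashes.
  lb-1 sheds 160 req/s to app-b, cache-2, db-r, search-2: 40 each.
    app-b: 110+40 = 150 > 140
    cache-2: 20+40 = 60 ≤ 90
    db-r: 90+40 = 130 ≤ 160
    search-2: 70+40 = 110 ≤ 120
Round 3 — app-b crashes.
  app-b sheds 150 req/s to cache-2, queue-1, search-2: 50 each.
    cache-2: 60+50 = 110 > 90
    queue-1: 90+50 = 140 > 130
    search-2: 110+50 = 160 > 120
Round 4 — cache-2, queue-1, search-2 crash.
  cache-2 sheds 110 req/s: no online neighbours, lost.
  queue-1 sheds 140 req/s to db-r: 140 each.
    db-r: 130+140 = 270 > 160
  search-2 sheds 160 req/s: no online neighbours, lost.
Round 5 — db-r crashes.
  db-r sheds 270 req/s: no online neighbours, lost.
No further crashes.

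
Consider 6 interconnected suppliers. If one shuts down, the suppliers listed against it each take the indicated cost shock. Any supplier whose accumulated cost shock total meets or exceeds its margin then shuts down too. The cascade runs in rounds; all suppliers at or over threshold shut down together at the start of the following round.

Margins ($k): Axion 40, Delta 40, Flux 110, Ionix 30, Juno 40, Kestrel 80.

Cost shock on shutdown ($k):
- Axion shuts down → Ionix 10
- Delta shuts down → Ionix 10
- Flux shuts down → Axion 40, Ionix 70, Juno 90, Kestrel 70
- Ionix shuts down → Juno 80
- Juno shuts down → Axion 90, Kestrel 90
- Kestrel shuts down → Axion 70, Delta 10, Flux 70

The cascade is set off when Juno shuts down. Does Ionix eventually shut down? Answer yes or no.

no

Round 1 — Juno shuts down (initial).
  Axion: +90 → 90 ≥ 40
  Kestrel: +90 → 90 ≥ 80
Round 2 — Axion, Kestrel shut down.
  Delta: +10 → 10 < 40
  Flux: +70 → 70 < 110
  Ionix: +10 → 10 < 30
No further shutdowns.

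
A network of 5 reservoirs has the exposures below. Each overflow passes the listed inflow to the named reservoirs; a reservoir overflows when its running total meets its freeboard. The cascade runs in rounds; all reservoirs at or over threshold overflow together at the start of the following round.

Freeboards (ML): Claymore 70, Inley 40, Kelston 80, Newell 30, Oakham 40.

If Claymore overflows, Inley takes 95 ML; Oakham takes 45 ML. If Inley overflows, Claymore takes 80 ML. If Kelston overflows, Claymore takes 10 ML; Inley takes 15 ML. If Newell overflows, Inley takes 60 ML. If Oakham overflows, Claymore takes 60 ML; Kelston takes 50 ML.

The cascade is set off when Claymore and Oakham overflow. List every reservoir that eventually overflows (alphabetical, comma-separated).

Claymore, Inley, Oakham

Round 1 — Claymore, Oakham overflow (initial).
  Inley: +95 → 95 ≥ 40
  Kelston: +50 → 50 < 80
Round 2 — Inley overflows.
No further overflows.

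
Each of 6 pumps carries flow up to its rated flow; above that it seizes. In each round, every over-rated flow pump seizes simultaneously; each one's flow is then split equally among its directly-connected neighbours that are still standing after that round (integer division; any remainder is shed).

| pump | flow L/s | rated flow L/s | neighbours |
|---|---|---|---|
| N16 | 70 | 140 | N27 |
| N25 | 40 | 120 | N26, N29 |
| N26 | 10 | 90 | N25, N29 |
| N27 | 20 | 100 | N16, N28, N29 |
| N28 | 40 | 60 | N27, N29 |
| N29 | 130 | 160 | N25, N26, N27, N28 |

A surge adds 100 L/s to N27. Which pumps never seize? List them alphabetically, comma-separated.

Round 1 — N27 at 120 > 100. N27 seizes.
  N27 sheds 120 L/s to N16, N28, N29: 40 each.
    N16: 70+40 = 110 ≤ 140
    N28: 40+40 = 80 > 60
    N29: 130+40 = 170 > 160
Round 2 — N28, N29 seize.
  N28 sheds 80 L/s: no online neighbours, lost.
  N29 sheds 170 L/s to N25, N26: 85 each.
    N25: 40+85 = 125 > 120
    N26: 10+85 = 95 > 90
Round 3 — N25, N26 seize.
  N25 sheds 125 L/s: no online neighbours, lost.
  N26 sheds 95 L/s: no online neighbours, lost.
No further seizures.

N16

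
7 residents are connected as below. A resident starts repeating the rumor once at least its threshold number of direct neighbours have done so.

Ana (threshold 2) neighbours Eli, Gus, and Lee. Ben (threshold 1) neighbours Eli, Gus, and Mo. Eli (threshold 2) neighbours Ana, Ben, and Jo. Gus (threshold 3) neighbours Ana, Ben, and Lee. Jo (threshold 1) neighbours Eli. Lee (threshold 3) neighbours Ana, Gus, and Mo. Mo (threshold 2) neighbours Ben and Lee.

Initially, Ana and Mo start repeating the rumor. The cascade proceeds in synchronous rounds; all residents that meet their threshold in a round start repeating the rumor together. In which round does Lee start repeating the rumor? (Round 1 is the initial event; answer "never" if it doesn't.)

Round 1 — Ana, Mo start repeating the rumor (initial).
Round 2 — checking thresholds:
  Ben: 1 of 3 neighbours ≥ 1, starts repeating the rumor.
  Eli: 1 of 3 neighbours < 2, not yet.
  Gus: 1 of 3 neighbours < 3, not yet.
  Lee: 2 of 3 neighbours < 3, not yet.
Round 3 — checking thresholds:
  Eli: 2 of 3 neighbours ≥ 2, starts repeating the rumor.
  Gus: 2 of 3 neighbours < 3, not yet.
  Lee: 2 of 3 neighbours < 3, not yet.
Round 4 — checking thresholds:
  Gus: 2 of 3 neighbours < 3, not yet.
  Jo: 1 of 1 neighbours ≥ 1, starts repeating the rumor.
  Lee: 2 of 3 neighbours < 3, not yet.
Round 5 — no new spreads; cascade stops.

never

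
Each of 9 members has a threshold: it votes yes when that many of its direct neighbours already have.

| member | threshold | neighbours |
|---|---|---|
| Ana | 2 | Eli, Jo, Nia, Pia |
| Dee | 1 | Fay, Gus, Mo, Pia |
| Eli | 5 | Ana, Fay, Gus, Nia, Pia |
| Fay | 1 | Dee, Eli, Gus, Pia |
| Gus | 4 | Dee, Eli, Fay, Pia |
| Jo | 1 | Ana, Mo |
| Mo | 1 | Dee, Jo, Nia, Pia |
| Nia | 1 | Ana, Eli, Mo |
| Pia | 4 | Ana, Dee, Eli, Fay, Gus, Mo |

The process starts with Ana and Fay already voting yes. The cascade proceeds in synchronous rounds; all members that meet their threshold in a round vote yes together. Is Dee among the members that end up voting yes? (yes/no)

yes

Round 1 — Ana, Fay vote yes (initial).
Round 2 — checking thresholds:
  Dee: 1 of 4 neighbours ≥ 1, votes yes.
  Eli: 2 of 5 neighbours < 5, below threshold.
  Gus: 1 of 4 neighbours < 4, below threshold.
  Jo: 1 of 2 neighbours ≥ 1, votes yes.
  Nia: 1 of 3 neighbours ≥ 1, votes yes.
  Pia: 2 of 6 neighbours < 4, below threshold.
Round 3 — checking thresholds:
  Eli: 3 of 5 neighbours < 5, below threshold.
  Gus: 2 of 4 neighbours < 4, below threshold.
  Mo: 3 of 4 neighbours ≥ 1, votes yes.
  Pia: 3 of 6 neighbours < 4, below threshold.
Round 4 — checking thresholds:
  Eli: 3 of 5 neighbours < 5, below threshold.
  Gus: 2 of 4 neighbours < 4, below threshold.
  Pia: 4 of 6 neighbours ≥ 4, votes yes.
Round 5 — no new yes votes; cascade stops.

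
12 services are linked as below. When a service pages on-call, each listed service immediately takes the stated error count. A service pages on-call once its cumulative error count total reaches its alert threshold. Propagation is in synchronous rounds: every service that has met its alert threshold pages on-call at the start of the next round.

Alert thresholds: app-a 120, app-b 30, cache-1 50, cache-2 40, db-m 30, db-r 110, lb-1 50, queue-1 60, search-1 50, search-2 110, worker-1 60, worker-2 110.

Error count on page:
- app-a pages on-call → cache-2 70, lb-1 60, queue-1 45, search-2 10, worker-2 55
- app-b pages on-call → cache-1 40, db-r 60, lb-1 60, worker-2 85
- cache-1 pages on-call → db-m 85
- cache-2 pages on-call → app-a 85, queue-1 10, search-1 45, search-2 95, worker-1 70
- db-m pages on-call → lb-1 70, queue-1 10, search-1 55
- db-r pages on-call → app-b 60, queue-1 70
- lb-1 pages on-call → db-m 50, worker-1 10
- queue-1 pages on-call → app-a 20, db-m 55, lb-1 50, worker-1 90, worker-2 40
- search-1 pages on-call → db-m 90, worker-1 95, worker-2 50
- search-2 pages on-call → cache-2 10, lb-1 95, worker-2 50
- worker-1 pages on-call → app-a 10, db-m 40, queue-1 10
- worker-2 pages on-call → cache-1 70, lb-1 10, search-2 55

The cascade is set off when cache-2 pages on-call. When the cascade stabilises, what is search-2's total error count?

95

Round 1 — cache-2 pages on-call (initial).
  app-a: +85 → 85 < 120
  queue-1: +10 → 10 < 60
  search-1: +45 → 45 < 50
  search-2: +95 → 95 < 110
  worker-1: +70 → 70 ≥ 60
Round 2 — worker-1 pages on-call.
  app-a: +10 → 95 < 120
  db-m: +40 → 40 ≥ 30
  queue-1: +10 → 20 < 60
Round 3 — db-m pages on-call.
  lb-1: +70 → 70 ≥ 50
  queue-1: +10 → 30 < 60
  search-1: +55 → 100 ≥ 50
Round 4 — lb-1, search-1 page on-call.
  worker-2: +50 → 50 < 110
No further pages.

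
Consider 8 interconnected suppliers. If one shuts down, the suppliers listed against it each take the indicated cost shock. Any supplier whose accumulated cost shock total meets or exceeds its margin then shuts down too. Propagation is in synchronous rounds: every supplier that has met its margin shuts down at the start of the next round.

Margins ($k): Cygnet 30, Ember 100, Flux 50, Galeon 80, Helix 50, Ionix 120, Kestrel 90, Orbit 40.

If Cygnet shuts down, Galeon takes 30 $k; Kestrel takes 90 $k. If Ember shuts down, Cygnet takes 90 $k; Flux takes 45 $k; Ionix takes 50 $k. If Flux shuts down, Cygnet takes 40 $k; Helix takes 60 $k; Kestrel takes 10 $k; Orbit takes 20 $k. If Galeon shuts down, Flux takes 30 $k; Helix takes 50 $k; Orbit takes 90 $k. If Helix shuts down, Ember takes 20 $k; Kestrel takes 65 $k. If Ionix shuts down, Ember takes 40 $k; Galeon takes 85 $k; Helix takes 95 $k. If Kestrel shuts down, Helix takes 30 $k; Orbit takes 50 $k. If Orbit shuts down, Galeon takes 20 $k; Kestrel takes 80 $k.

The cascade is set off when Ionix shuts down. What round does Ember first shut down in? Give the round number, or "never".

never

Round 1 — Ionix shuts down (initial).
  Ember: +40 → 40 < 100
  Galeon: +85 → 85 ≥ 80
  Helix: +95 → 95 ≥ 50
Round 2 — Galeon, Helix shut down.
  Ember: +20 → 60 < 100
  Flux: +30 → 30 < 50
  Kestrel: +65 → 65 < 90
  Orbit: +90 → 90 ≥ 40
Round 3 — Orbit shuts down.
  Kestrel: +80 → 145 ≥ 90
Round 4 — Kestrel shuts down.
No further shutdowns.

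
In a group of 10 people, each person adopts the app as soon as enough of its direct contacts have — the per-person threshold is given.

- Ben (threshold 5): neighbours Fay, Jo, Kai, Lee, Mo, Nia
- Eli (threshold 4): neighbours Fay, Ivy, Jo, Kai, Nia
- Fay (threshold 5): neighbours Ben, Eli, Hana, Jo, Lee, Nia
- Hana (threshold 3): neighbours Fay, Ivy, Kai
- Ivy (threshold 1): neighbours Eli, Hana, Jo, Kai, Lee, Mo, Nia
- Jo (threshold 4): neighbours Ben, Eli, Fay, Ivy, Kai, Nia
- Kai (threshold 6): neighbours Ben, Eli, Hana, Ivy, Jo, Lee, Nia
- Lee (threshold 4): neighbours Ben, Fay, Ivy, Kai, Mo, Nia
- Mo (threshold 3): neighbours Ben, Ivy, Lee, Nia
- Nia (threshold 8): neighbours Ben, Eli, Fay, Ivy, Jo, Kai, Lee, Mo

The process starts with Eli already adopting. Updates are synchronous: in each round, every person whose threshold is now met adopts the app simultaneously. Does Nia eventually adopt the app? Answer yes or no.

no

Round 1 — Eli adopts the app (initial).
Round 2 — checking thresholds:
  Fay: 1 of 6 neighbours < 5, not yet.
  Ivy: 1 of 7 neighbours ≥ 1, adopts the app.
  Jo: 1 of 6 neighbours < 4, not yet.
  Kai: 1 of 7 neighbours < 6, not yet.
  Nia: 1 of 8 neighbours < 8, not yet.
Round 3 — no new adoptions; cascade stops.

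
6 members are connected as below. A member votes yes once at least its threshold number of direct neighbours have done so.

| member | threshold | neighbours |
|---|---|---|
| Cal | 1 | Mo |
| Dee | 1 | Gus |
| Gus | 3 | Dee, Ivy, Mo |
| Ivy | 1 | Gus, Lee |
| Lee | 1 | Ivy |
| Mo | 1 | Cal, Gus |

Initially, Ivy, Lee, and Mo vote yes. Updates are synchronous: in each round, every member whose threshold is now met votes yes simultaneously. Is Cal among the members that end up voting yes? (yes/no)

yes

Round 1 — Ivy, Lee, Mo vote yes (initial).
Round 2 — checking thresholds:
  Cal: 1 of 1 neighbours ≥ 1, votes yes.
  Gus: 2 of 3 neighbours < 3, below threshold.
Round 3 — no new yes votes; cascade stops.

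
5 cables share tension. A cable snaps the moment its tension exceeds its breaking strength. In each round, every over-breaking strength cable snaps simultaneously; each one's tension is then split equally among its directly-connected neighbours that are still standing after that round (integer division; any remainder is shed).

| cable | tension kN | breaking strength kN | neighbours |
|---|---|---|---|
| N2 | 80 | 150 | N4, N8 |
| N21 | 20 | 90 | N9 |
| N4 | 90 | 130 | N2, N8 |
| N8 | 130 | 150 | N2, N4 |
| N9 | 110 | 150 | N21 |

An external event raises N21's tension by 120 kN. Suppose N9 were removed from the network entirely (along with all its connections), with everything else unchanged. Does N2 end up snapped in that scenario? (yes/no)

no

With N9 removed:
Round 1 — N21 at 140 > 90. N21 snaps.
  N21 sheds 140 kN: no online neighbours, lost.
No further breaks.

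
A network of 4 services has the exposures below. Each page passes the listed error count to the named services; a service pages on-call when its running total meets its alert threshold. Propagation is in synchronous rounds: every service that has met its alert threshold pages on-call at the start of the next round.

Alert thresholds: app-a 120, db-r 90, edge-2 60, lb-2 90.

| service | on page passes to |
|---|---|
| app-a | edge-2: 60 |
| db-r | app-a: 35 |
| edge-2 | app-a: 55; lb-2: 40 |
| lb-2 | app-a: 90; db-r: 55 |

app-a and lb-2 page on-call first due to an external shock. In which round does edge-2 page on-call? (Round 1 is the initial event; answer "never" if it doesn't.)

Round 1 — app-a, lb-2 page on-call (initial).
  db-r: +55 → 55 < 90
  edge-2: +60 → 60 ≥ 60
Round 2 — edge-2 pages on-call.
No further pages.

2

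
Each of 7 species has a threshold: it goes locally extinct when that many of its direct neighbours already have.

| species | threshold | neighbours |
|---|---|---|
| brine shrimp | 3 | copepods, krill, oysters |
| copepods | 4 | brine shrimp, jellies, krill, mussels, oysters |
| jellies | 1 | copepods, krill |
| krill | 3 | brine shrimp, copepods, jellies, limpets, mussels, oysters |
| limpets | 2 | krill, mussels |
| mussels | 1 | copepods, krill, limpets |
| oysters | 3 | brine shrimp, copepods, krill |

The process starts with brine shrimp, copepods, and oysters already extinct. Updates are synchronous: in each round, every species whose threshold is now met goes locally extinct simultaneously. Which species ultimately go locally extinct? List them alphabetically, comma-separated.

brine shrimp, copepods, jellies, krill, limpets, mussels, oysters

Round 1 — brine shrimp, copepods, oysters go locally extinct (initial).
Round 2 — checking thresholds:
  jellies: 1 of 2 neighbours ≥ 1, goes locally extinct.
  krill: 3 of 6 neighbours ≥ 3, goes locally extinct.
  mussels: 1 of 3 neighbours ≥ 1, goes locally extinct.
Round 3 — checking thresholds:
  limpets: 2 of 2 neighbours ≥ 2, goes locally extinct.
Round 4 — no new extinctions; cascade stops.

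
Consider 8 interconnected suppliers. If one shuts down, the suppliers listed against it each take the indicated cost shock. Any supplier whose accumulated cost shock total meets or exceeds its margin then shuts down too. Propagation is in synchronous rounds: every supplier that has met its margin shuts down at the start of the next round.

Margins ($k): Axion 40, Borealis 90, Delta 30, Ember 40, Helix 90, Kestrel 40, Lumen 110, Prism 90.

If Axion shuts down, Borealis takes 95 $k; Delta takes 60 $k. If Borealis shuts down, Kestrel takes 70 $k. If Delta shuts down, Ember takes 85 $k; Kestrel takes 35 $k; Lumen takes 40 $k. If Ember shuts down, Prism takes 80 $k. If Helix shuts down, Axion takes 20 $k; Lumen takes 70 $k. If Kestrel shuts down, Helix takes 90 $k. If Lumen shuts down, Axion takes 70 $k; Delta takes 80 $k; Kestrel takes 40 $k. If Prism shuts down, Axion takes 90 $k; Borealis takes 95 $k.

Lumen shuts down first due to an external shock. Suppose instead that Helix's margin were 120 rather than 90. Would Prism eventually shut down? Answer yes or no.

With Helix's margin at 120:
Round 1 — Lumen shuts down (initial).
  Axion: +70 → 70 ≥ 40
  Delta: +80 → 80 ≥ 30
  Kestrel: +40 → 40 ≥ 40
Round 2 — Axion, Delta, Kestrel shut down.
  Borealis: +95 → 95 ≥ 90
  Ember: +85 → 85 ≥ 40
  Helix: +90 → 90 < 120
Round 3 — Borealis, Ember shut down.
  Prism: +80 → 80 < 90
No further shutdowns.

no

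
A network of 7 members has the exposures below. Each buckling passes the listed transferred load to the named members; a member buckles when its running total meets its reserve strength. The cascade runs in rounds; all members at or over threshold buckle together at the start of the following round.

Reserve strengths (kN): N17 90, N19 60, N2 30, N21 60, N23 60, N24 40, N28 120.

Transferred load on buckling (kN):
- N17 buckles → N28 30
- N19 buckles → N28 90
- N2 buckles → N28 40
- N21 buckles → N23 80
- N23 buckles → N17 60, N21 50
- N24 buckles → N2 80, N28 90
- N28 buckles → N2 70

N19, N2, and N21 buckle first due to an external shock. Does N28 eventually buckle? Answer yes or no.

Round 1 — N19, N2, N21 buckle (initial).
  N23: +80 → 80 ≥ 60
  N28: +90+40 → 130 ≥ 120
Round 2 — N23, N28 buckle.
  N17: +60 → 60 < 90
No further bucklings.

yes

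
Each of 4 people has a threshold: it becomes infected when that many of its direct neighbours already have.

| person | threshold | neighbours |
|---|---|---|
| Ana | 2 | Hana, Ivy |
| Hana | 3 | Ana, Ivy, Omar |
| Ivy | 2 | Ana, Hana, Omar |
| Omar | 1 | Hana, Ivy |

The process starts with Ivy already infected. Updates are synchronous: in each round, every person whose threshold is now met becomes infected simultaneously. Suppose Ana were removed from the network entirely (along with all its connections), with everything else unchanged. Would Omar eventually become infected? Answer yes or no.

yes

With Ana removed:
Round 1 — Ivy becomes infected (initial).
Round 2 — checking thresholds:
  Hana: 1 of 2 neighbours < 3, below threshold.
  Omar: 1 of 2 neighbours ≥ 1, becomes infected.
Round 3 — no new infections; cascade stops.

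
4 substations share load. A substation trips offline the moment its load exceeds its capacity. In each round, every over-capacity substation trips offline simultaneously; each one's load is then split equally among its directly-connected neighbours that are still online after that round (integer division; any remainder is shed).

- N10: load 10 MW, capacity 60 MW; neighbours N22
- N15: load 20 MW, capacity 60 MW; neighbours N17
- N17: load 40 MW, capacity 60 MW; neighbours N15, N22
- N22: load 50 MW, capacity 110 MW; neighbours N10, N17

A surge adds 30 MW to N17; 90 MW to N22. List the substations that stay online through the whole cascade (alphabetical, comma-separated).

none

Round 1 — N17 at 70 > 60; N22 at 140 > 110. N17, N22 trip offline.
  N17 sheds 70 MW to N15: 70 each.
    N15: 20+70 = 90 > 60
  N22 sheds 140 MW to N10: 140 each.
    N10: 10+140 = 150 > 60
Round 2 — N10, N15 trip offline.
  N10 sheds 150 MW: no online neighbours, lost.
  N15 sheds 90 MW: no online neighbours, lost.
No further trips.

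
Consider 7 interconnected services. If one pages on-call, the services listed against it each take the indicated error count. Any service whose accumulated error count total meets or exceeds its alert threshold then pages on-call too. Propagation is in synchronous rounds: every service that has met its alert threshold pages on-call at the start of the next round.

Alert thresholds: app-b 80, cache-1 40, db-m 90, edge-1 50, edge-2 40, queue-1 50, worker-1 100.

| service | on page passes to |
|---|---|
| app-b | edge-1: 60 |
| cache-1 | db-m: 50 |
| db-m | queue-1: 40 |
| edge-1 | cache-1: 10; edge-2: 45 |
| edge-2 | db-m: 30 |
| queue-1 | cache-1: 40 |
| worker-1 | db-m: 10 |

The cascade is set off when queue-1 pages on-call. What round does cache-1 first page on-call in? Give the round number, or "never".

Round 1 — queue-1 pages on-call (initial).
  cache-1: +40 → 40 ≥ 40
Round 2 — cache-1 pages on-call.
  db-m: +50 → 50 < 90
No further pages.

2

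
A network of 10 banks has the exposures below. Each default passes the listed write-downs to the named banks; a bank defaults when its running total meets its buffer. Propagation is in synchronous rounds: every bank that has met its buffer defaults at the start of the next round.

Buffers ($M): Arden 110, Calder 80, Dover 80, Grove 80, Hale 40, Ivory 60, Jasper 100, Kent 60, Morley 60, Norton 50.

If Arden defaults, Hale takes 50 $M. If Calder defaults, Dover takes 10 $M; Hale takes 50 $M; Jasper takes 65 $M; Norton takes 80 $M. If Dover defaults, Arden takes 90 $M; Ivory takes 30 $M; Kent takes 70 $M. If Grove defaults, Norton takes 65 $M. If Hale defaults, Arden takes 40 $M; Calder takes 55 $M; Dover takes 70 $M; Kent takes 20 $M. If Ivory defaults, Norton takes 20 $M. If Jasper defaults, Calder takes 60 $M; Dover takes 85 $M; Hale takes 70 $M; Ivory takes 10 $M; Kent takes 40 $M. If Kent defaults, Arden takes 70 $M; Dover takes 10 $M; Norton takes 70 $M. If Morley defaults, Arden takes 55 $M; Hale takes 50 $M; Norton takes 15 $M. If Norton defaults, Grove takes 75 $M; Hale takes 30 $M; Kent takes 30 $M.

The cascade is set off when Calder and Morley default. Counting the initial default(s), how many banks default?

Round 1 — Calder, Morley default (initial).
  Arden: +55 → 55 < 110
  Dover: +10 → 10 < 80
  Hale: +50+50 → 100 ≥ 40
  Jasper: +65 → 65 < 100
  Norton: +80+15 → 95 ≥ 50
Round 2 — Hale, Norton default.
  Arden: +40 → 95 < 110
  Dover: +70 → 80 ≥ 80
  Grove: +75 → 75 < 80
  Kent: +20+30 → 50 < 60
Round 3 — Dover defaults.
  Arden: +90 → 185 ≥ 110
  Ivory: +30 → 30 < 60
  Kent: +70 → 120 ≥ 60
Round 4 — Arden, Kent default.
No further defaults.

7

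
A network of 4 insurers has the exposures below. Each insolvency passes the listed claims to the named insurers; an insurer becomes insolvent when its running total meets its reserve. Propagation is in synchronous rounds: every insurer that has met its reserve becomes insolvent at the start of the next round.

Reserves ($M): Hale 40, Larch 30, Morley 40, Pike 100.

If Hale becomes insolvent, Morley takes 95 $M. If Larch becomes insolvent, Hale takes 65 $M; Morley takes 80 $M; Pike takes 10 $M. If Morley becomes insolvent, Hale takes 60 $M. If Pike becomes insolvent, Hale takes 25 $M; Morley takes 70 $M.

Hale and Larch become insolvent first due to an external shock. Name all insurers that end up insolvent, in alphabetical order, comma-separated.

Hale, Larch, Morley

Round 1 — Hale, Larch become insolvent (initial).
  Morley: +95+80 → 175 ≥ 40
  Pike: +10 → 10 < 100
Round 2 — Morley becomes insolvent.
No further insolvencies.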